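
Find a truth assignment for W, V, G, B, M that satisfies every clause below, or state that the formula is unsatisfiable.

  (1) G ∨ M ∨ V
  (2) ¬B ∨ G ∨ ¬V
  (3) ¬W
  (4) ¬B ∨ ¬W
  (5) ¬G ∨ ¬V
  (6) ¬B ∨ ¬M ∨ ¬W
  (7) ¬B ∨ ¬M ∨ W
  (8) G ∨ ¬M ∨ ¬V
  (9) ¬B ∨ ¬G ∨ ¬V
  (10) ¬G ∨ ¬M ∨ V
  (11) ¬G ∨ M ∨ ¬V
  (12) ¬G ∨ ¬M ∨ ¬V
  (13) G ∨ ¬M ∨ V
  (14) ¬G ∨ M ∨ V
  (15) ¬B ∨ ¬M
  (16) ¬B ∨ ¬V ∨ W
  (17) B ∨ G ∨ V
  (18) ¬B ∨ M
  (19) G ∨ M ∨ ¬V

Unsatisfiable — no assignment works.

Case G = True:
  (¬W) forces W = False.
  (¬G ∨ ¬V) forces V = False.
  (¬G ∨ ¬M ∨ V) forces M = False.
  Clause (¬G ∨ M ∨ V) is falsified — contradiction.
Case G = False:
  (¬W) forces W = False.
  If M = True:
    (¬B ∨ ¬M ∨ W) forces B = False.
    (G ∨ ¬M ∨ ¬V) forces V = False.
    clause (G ∨ ¬M ∨ V) is falsified.
  If M = False:
    (G ∨ M ∨ V) forces V = True.
    clause (G ∨ M ∨ ¬V) is falsified.
  Every sub-case reaches a contradiction.
Both cases fail, so the formula is unsatisfiable.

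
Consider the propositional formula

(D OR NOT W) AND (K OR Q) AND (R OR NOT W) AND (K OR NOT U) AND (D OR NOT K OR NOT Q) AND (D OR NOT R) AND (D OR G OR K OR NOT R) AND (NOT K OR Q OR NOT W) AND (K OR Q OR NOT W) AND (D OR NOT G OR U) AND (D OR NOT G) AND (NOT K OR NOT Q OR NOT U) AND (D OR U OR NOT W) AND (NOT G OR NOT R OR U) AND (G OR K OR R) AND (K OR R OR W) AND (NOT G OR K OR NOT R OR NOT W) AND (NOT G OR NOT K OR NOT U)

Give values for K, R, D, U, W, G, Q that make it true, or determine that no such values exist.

K = False, R = True, D = True, U = False, W = True, G = False, Q = True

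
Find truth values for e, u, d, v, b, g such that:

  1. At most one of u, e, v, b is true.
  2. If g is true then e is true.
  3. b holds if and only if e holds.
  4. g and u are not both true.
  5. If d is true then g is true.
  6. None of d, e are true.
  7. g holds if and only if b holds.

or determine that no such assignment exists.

e: False; u: False; d: False; v: True; b: False; g: False

  (1) {u, e, v, b}: 1 true — at most one ✓
  (2) g=F ⇒ e: vacuous ✓
  (3) b=F, e=F — same ✓
  (4) g=F, u=F — not both ✓
  (5) d=F ⇒ g: vacuous ✓
  (6) {d, e}: 0 true — none ✓
  (7) g=F, b=F — same ✓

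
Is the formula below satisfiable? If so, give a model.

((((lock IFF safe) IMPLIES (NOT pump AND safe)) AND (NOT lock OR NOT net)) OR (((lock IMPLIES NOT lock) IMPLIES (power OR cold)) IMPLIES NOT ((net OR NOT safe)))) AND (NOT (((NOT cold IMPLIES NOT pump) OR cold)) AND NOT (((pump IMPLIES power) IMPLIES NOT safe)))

cold = False; net = False; power = True; pump = True; lock = False; safe = True

  (((lock IFF safe) IMPLIES (NOT pump AND safe)) AND (NOT lock OR NOT net)) OR (((lock IMPLIES NOT lock) IMPLIES (power OR cold)) IMPLIES NOT ((net OR NOT safe))) = True
    ((lock IFF safe) IMPLIES (NOT pump AND safe)) AND (NOT lock OR NOT net) = True
      (lock IFF safe) IMPLIES (NOT pump AND safe) = True
        lock IFF safe = False
        NOT pump AND safe = False
          NOT pump = False
      NOT lock OR NOT net = True
        NOT lock = True
        NOT net = True
    ((lock IMPLIES NOT lock) IMPLIES (power OR cold)) IMPLIES NOT ((net OR NOT safe)) = True
      (lock IMPLIES NOT lock) IMPLIES (power OR cold) = True
        lock IMPLIES NOT lock = True
          NOT lock = True
        power OR cold = True
      NOT ((net OR NOT safe)) = True
        net OR NOT safe = False
          NOT safe = False
  NOT (((NOT cold IMPLIES NOT pump) OR cold)) AND NOT (((pump IMPLIES power) IMPLIES NOT safe)) = True
    NOT (((NOT cold IMPLIES NOT pump) OR cold)) = True
      (NOT cold IMPLIES NOT pump) OR cold = False
        NOT cold IMPLIES NOT pump = False
          NOT cold = True
          NOT pump = False
    NOT (((pump IMPLIES power) IMPLIES NOT safe)) = True
      (pump IMPLIES power) IMPLIES NOT safe = False
        pump IMPLIES power = True
        NOT safe = False
Both conjuncts True, so the formula holds.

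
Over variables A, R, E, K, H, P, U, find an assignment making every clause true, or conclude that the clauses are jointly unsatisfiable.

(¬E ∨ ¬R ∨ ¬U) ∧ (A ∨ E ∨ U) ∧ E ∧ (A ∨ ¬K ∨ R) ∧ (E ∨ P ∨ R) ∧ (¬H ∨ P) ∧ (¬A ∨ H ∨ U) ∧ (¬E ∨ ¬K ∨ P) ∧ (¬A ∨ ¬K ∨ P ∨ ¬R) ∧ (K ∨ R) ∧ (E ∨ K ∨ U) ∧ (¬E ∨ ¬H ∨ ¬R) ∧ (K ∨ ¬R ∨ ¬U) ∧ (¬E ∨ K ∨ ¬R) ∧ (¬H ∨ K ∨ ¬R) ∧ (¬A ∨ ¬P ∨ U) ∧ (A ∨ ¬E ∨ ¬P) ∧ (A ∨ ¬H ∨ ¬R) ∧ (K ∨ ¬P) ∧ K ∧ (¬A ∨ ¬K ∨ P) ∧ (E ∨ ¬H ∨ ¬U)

A = True, R = False, E = True, K = True, H = False, P = True, U = True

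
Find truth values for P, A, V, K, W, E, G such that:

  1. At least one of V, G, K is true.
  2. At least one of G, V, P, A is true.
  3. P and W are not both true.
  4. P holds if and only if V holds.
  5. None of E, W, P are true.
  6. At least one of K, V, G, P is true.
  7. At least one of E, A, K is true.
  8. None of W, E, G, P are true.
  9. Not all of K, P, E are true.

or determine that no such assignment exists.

P=F, A=T, V=F, K=T, W=F, E=F, G=F

  (1) {V, G, K}: 1 true — at least one ✓
  (2) {G, V, P, A}: 1 true — at least one ✓
  (3) P=F, W=F — not both ✓
  (4) P=F, V=F — same ✓
  (5) {E, W, P}: 0 true — none ✓
  (6) {K, V, G, P}: 1 true — at least one ✓
  (7) {E, A, K}: 2 true — at least one ✓
  (8) {W, E, G, P}: 0 true — none ✓
  (9) {K, P, E}: 1/3 true — not all ✓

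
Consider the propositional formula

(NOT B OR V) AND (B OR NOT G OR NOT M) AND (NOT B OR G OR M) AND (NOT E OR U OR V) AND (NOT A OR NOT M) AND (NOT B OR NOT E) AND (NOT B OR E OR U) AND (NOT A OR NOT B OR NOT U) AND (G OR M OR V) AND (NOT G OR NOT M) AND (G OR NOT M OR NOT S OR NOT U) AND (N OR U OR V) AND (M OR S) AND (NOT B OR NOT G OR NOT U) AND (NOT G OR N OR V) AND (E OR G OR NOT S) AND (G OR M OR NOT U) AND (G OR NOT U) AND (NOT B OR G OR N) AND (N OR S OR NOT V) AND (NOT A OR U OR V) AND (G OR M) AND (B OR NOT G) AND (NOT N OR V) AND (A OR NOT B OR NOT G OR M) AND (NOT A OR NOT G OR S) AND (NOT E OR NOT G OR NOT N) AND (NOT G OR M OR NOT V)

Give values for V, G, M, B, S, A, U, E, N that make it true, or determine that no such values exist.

V: True, G: False, M: True, B: False, S: False, A: False, U: False, E: False, N: True

Set V = True.
Try G = True:
  (NOT G OR NOT M) forces M = False.
  clause (NOT G OR M OR NOT V) is falsified — backtrack.
So G = False.
  then (G OR NOT U) forces U = False.
  then (G OR M) forces M = True.
  then (NOT A OR NOT M) forces A = False.
Try B = True:
  (NOT B OR NOT E) forces E = False.
  clause (NOT B OR E OR U) is falsified — backtrack.
So B = False.
Set S = False.
  then (N OR S OR NOT V) forces N = True.
Set E = False.
All clauses satisfied.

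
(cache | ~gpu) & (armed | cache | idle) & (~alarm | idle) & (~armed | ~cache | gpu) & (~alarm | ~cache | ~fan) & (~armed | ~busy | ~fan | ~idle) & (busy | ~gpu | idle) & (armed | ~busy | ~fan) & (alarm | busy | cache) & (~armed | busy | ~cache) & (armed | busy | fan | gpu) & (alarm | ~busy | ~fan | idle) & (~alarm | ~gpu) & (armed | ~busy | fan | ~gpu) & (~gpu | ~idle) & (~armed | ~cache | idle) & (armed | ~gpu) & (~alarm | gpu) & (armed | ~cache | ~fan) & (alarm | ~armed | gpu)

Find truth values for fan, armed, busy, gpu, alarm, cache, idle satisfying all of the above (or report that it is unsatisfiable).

fan=F; armed=F; busy=T; gpu=F; alarm=F; cache=T; idle=T

Set fan = False.
Set armed = False.
  then (armed | ~gpu) forces gpu = False.
  then (~alarm | gpu) forces alarm = False.
  then (armed | busy | fan | gpu) forces busy = True.
Set cache = True.
Set idle = True.
All clauses satisfied.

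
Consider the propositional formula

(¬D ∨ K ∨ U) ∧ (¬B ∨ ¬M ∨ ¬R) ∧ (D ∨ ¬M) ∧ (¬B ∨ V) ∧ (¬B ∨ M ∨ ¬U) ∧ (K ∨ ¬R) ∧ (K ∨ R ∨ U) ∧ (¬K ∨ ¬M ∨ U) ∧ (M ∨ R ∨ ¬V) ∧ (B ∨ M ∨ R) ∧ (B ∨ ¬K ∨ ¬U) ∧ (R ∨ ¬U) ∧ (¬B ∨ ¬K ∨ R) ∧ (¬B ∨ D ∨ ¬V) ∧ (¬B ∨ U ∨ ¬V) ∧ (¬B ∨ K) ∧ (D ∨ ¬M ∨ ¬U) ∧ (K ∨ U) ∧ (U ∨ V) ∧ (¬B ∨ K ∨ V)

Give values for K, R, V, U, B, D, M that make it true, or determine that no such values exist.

K=T; R=T; V=T; U=F; B=F; D=F; M=F

Try K = False:
  (K ∨ ¬R) forces R = False.
  (K ∨ R ∨ U) forces U = True.
  clause (R ∨ ¬U) is falsified — backtrack.
So K = True.
Set R = True.
Set V = True.
Set U = False.
  then (¬K ∨ ¬M ∨ U) forces M = False.
  then (¬B ∨ U ∨ ¬V) forces B = False.
Set D = False.
All clauses satisfied.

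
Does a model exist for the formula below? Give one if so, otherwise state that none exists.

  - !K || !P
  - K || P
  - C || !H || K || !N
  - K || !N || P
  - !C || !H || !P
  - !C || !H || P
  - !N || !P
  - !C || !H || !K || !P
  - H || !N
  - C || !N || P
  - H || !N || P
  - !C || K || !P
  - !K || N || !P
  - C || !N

H = False, C = True, N = False, K = True, P = False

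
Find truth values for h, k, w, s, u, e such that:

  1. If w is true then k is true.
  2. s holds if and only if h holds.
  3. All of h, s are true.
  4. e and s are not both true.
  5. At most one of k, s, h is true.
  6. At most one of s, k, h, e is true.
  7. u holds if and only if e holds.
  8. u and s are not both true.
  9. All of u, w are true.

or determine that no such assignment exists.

Unsatisfiable — no assignment works.

Case h = True:
  (2) with h=T forces s = True.
  Constraint (5) is violated (s=T, h=T) — contradiction.
Case h = False:
  Constraint (3) is violated (h=F) — contradiction.
Both cases fail — unsatisfiable.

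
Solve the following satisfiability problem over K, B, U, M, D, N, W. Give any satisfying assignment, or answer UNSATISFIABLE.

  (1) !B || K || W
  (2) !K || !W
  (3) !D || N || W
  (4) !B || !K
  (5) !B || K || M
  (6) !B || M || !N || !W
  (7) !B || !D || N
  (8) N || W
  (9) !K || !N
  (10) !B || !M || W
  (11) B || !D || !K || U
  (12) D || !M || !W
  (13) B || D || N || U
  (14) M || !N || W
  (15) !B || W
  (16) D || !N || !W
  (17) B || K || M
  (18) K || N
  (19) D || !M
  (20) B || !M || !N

Try K = True:
  (!K || !W) forces W = False.
  (!B || !K) forces B = False.
  (N || W) forces N = True.
  clause (!K || !N) is falsified — backtrack.
So K = False.
  then (K || N) forces N = True.
Set B = True.
  then (!B || K || W) forces W = True.
  then (!B || K || M) forces M = True.
  then (D || !M || !W) forces D = True.
Set U = False.
All clauses satisfied.

K: False, B: True, U: False, M: True, D: True, N: True, W: True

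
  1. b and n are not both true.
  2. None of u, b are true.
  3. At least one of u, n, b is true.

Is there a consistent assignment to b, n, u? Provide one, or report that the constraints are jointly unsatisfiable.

b = False, n = True, u = False

  (1) b=F, n=T — not both ✓
  (2) {u, b}: 0 true — none ✓
  (3) {u, n, b}: 1 true — at least one ✓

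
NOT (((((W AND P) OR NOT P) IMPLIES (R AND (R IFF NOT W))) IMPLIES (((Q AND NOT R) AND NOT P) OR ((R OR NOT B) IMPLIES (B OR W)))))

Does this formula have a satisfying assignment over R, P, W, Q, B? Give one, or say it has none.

R = True; P = False; W = False; Q = True; B = False

  NOT (((((W AND P) OR NOT P) IMPLIES (R AND (R IFF NOT W))) IMPLIES (((Q AND NOT R) AND NOT P) OR ((R OR NOT B) IMPLIES (B OR W))))) = True
    (((W AND P) OR NOT P) IMPLIES (R AND (R IFF NOT W))) IMPLIES (((Q AND NOT R) AND NOT P) OR ((R OR NOT B) IMPLIES (B OR W))) = False
      ((W AND P) OR NOT P) IMPLIES (R AND (R IFF NOT W)) = True
        (W AND P) OR NOT P = True
          W AND P = False
          NOT P = True
        R AND (R IFF NOT W) = True
          R IFF NOT W = True
            NOT W = True
      ((Q AND NOT R) AND NOT P) OR ((R OR NOT B) IMPLIES (B OR W)) = False
        (Q AND NOT R) AND NOT P = False
          Q AND NOT R = False
            NOT R = False
          NOT P = True
        (R OR NOT B) IMPLIES (B OR W) = False
          R OR NOT B = True
            NOT B = True
          B OR W = False
The formula evaluates to True.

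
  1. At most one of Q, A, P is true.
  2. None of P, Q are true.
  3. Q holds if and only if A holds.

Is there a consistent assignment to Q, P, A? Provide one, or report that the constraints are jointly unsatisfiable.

Q = False; P = False; A = False

  (1) {Q, A, P}: 0 true — at most one ✓
  (2) {P, Q}: 0 true — none ✓
  (3) Q=F, A=F — same ✓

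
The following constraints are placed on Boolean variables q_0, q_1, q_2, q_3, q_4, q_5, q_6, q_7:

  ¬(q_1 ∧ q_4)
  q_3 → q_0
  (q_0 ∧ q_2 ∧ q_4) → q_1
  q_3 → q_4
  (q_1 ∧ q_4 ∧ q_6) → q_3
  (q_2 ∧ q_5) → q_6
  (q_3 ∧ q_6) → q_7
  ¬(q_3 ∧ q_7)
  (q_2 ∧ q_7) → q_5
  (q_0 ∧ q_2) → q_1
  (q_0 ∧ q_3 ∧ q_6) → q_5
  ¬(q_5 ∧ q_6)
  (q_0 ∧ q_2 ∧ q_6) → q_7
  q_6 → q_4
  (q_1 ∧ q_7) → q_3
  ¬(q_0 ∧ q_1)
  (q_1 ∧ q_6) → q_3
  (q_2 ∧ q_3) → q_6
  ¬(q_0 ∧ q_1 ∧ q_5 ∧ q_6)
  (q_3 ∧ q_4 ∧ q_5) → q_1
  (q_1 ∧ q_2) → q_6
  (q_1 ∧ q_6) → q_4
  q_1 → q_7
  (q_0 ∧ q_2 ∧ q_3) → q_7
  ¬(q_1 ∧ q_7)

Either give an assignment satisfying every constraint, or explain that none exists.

q_0: True, q_1: False, q_2: False, q_3: False, q_4: False, q_5: True, q_6: False, q_7: False

Set q_0 = True.
  then (¬q_0 ∨ ¬q_1) forces q_1 = False.
  then (¬q_0 ∨ q_1 ∨ ¬q_2) forces q_2 = False.
Set q_3 = False.
Set q_4 = False.
  then (q_4 ∨ ¬q_6) forces q_6 = False.
Set q_5 = True.
Set q_7 = False.
All clauses satisfied.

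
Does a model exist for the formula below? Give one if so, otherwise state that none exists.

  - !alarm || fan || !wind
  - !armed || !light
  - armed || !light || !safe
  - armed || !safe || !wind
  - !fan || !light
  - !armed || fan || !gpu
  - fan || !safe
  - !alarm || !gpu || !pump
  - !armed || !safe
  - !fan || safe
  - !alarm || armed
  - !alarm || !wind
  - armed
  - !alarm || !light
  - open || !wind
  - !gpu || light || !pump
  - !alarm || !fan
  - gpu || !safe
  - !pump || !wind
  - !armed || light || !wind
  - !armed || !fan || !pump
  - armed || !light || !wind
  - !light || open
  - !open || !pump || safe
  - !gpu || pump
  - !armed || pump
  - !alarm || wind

alarm: False; fan: False; safe: False; wind: False; open: False; gpu: False; pump: True; armed: True; light: False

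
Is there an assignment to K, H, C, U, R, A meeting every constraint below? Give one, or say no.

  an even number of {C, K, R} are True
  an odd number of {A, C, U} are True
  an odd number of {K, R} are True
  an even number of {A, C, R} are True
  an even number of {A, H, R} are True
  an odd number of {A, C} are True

K = False, H = True, C = True, U = False, R = True, A = False

{C, K, R}: 2 true → even ✓
{A, C, U}: 1 true → odd ✓
{K, R}: 1 true → odd ✓
{A, C, R}: 2 true → even ✓
{A, H, R}: 2 true → even ✓
{A, C}: 1 true → odd ✓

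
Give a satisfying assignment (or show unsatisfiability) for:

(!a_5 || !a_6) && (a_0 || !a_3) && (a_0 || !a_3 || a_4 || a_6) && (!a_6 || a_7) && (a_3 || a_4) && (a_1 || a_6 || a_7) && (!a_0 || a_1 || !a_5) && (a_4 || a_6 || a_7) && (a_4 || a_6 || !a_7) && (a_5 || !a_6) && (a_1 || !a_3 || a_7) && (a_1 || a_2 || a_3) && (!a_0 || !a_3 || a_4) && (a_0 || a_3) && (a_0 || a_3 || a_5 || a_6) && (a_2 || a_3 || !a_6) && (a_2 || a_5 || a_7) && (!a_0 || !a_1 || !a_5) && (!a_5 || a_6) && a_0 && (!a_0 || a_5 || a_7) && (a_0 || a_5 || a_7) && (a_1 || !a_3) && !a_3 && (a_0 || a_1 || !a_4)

Unit clause (a_0) forces a_0 = True.
Unit clause (!a_3) forces a_3 = False.
In (a_3 || a_4) only a_4 is left, so a_4 = True.
Set a_1 = True.
  then (!a_0 || !a_1 || !a_5) forces a_5 = False.
  then (!a_0 || a_5 || a_7) forces a_7 = True.
  then (a_5 || !a_6) forces a_6 = False.
Set a_2 = True.
All clauses satisfied.

a_0=T; a_1=T; a_2=T; a_3=F; a_4=T; a_5=F; a_6=F; a_7=T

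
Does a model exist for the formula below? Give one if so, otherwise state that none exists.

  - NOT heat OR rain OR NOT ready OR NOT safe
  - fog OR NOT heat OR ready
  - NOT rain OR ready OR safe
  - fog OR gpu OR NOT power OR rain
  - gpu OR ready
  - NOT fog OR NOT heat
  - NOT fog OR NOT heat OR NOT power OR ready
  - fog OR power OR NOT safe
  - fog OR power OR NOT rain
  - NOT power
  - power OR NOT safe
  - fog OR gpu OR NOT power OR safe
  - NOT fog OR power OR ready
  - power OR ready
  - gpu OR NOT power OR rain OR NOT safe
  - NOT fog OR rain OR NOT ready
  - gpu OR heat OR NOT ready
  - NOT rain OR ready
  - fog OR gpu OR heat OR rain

Unit clause (NOT power) forces power = False.
In (power OR NOT safe) only NOT safe is left, so safe = False.
In (power OR ready) only ready is left, so ready = True.
Set heat = True.
  then (NOT fog OR NOT heat) forces fog = False.
  then (fog OR power OR NOT rain) forces rain = False.
Set gpu = False.
All clauses satisfied.

heat=T, power=F, rain=F, safe=F, ready=T, fog=F, gpu=F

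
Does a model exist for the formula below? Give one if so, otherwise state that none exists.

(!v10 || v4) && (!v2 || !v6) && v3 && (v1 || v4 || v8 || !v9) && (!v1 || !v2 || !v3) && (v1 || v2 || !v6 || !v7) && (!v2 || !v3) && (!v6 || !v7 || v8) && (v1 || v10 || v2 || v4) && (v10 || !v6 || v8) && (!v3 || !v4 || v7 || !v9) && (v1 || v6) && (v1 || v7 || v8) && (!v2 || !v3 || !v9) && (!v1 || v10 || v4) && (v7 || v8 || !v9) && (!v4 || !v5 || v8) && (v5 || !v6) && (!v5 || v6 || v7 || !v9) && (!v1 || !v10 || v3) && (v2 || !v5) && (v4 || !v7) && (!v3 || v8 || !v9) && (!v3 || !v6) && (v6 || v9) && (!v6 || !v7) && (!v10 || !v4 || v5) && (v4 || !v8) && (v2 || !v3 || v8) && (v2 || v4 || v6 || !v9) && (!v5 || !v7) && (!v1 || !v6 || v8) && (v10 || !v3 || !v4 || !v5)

Unit clause (v3) forces v3 = True.
In (!v2 || !v3) only !v2 is left, so v2 = False.
In (v2 || !v5) only !v5 is left, so v5 = False.
In (!v3 || !v6) only !v6 is left, so v6 = False.
In (v6 || v9) only v9 is left, so v9 = True.
In (v2 || !v3 || v8) only v8 is left, so v8 = True.
In (v2 || v4 || v6 || !v9) only v4 is left, so v4 = True.
In (!v3 || !v4 || v7 || !v9) only v7 is left, so v7 = True.
In (v1 || v6) only v1 is left, so v1 = True.
In (!v10 || !v4 || v5) only !v10 is left, so v10 = False.
All clauses satisfied.

v1: True; v2: False; v3: True; v4: True; v5: False; v6: False; v7: True; v8: True; v9: True; v10: False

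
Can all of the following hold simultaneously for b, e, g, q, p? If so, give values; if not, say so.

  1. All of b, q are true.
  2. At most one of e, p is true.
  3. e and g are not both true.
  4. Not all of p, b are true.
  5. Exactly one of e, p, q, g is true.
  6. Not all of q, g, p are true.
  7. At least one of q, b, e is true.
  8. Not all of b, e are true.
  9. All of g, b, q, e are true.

Case e = True:
  (1) forces b = True.
  Constraint (8) is violated (b=T, e=T) — contradiction.
Case e = False:
  Constraint (9) is violated (e=F) — contradiction.
Both cases fail — unsatisfiable.

UNSATISFIABLE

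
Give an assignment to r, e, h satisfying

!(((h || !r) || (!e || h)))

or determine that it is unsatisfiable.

r = True, e = True, h = False

  !(((h || !r) || (!e || h))) = True
    (h || !r) || (!e || h) = False
      h || !r = False
        !r = False
      !e || h = False
        !e = False
The formula evaluates to True.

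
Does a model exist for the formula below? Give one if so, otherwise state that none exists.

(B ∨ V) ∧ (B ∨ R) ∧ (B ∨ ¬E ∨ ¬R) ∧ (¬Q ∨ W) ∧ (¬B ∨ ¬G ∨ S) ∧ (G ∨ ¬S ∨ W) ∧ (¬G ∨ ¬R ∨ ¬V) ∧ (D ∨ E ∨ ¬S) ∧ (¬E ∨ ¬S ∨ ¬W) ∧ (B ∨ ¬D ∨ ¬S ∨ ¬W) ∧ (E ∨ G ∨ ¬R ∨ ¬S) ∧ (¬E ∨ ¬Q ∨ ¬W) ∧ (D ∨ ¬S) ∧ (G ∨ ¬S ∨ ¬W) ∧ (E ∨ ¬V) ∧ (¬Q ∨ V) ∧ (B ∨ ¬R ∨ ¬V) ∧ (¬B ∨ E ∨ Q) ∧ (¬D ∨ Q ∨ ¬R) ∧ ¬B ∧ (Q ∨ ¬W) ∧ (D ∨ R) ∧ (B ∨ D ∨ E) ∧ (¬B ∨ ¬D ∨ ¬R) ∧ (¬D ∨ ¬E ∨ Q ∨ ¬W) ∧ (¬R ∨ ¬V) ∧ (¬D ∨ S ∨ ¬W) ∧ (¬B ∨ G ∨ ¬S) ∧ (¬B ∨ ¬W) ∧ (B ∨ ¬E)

No satisfying assignment exists.

Case B = True:
  Clause (¬B) is falsified — contradiction.
Case B = False:
  (B ∨ V) forces V = True.
  (B ∨ R) forces R = True.
  Clause (B ∨ ¬R ∨ ¬V) is falsified — contradiction.
Both cases fail, so the formula is unsatisfiable.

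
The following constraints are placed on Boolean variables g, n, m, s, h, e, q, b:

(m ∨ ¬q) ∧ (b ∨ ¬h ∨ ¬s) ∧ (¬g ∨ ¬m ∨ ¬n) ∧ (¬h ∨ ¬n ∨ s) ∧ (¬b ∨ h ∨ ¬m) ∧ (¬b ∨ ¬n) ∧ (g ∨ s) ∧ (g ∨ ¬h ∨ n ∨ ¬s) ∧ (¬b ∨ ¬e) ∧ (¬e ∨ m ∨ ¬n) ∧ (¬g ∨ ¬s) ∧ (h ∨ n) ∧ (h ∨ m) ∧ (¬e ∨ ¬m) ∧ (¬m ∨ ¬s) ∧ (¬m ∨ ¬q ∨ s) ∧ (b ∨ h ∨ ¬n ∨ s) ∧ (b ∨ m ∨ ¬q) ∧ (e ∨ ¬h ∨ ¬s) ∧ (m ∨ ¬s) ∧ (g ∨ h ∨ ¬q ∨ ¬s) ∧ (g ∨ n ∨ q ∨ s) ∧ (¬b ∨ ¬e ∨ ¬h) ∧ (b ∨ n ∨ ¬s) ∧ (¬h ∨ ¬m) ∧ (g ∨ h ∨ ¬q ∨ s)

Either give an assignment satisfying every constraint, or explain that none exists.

Try g = False:
  (g ∨ s) forces s = True.
  (¬m ∨ ¬s) forces m = False.
  clause (m ∨ ¬s) is falsified — backtrack.
So g = True.
  then (¬g ∨ ¬s) forces s = False.
Set n = False.
  then (h ∨ n) forces h = True.
  then (¬h ∨ ¬m) forces m = False.
  then (m ∨ ¬q) forces q = False.
Set e = False.
Set b = False.
All clauses satisfied.

g=T; n=F; m=F; s=F; h=T; e=F; q=F; b=F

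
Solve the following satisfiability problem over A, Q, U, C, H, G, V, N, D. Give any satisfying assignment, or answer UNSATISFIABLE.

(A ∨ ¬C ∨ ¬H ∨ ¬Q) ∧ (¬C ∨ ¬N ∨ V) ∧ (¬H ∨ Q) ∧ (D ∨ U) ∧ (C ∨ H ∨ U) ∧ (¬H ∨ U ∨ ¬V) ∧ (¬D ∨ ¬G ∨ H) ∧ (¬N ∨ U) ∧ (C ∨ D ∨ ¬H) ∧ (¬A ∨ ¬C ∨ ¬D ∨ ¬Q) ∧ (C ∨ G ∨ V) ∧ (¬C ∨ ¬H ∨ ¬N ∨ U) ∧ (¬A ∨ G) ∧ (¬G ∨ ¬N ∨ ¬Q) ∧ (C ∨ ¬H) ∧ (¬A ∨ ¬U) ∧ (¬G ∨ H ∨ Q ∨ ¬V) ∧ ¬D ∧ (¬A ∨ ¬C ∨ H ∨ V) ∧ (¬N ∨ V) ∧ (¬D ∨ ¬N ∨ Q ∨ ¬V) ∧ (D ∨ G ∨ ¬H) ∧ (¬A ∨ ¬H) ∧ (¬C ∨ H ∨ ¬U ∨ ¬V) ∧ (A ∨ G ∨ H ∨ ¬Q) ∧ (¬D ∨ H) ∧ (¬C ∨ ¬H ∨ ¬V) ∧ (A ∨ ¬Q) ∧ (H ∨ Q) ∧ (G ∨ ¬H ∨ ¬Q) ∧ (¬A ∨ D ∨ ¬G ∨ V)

The formula is unsatisfiable.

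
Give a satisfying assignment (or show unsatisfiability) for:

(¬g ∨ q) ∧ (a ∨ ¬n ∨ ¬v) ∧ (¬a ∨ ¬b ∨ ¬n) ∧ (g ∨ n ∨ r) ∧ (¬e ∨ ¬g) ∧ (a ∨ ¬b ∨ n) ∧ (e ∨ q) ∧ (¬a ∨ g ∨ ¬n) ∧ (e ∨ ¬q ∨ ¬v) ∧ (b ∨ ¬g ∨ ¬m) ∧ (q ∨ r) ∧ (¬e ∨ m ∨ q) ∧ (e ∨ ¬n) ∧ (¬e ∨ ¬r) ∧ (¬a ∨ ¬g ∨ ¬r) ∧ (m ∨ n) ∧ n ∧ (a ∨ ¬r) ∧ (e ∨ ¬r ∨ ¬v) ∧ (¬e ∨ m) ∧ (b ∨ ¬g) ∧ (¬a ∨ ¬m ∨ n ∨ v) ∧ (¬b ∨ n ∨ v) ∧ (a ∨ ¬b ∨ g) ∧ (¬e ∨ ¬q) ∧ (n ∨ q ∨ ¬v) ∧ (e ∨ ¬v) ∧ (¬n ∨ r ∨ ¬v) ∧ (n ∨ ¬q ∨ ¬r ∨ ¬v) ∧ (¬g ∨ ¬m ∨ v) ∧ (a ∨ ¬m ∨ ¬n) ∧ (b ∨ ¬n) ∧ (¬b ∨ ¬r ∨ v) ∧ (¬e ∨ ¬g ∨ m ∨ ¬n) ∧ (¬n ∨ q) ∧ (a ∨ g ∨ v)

Case n = True:
  (e ∨ ¬n) forces e = True.
  (¬e ∨ ¬g) forces g = False.
  (¬a ∨ g ∨ ¬n) forces a = False.
  (a ∨ ¬n ∨ ¬v) forces v = False.
  Clause (a ∨ g ∨ v) is falsified — contradiction.
Case n = False:
  Clause (n) is falsified — contradiction.
Both cases fail, so the formula is unsatisfiable.

Unsatisfiable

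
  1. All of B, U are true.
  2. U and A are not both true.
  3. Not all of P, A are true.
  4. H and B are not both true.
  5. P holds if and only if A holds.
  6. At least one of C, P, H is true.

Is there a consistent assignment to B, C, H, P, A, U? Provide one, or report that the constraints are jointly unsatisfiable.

B: True, C: True, H: False, P: False, A: False, U: True

  (1) {B, U}: all 2 true ✓
  (2) U=T, A=F — not both ✓
  (3) {P, A}: 0/2 true — not all ✓
  (4) H=F, B=T — not both ✓
  (5) P=F, A=F — same ✓
  (6) {C, P, H}: 1 true — at least one ✓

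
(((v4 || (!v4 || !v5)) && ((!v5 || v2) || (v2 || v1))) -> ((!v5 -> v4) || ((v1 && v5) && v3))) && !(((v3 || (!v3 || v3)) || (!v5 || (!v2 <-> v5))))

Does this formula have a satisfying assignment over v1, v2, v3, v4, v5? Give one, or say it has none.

UNSATISFIABLE

The conjunct !(((v3 || (!v3 || v3)) || (!v5 || (!v2 <-> v5)))) is unsatisfiable on its own:
  v2=F, v3=F, v5=F: evaluates to False.
  v2=F, v3=F, v5=T: evaluates to False.
  v2=F, v3=T, v5=F: evaluates to False.
  v2=F, v3=T, v5=T: evaluates to False.
  v2=T, v3=F, v5=F: evaluates to False.
  v2=T, v3=F, v5=T: evaluates to False.
  v2=T, v3=T, v5=F: evaluates to False.
  v2=T, v3=T, v5=T: evaluates to False.
So the whole conjunction is unsatisfiable.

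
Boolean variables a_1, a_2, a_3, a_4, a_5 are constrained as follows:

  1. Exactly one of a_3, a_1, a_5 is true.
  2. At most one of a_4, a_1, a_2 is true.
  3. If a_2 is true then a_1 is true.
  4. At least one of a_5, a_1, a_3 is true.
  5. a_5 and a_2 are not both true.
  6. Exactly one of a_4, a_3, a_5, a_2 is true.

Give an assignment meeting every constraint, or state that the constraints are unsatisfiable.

a_1 = False, a_2 = False, a_3 = True, a_4 = False, a_5 = False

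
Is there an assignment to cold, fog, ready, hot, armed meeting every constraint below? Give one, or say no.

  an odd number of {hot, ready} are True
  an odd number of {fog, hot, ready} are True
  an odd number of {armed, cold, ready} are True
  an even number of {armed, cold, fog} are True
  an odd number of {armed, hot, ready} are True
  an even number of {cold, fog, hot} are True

cold = False, fog = False, ready = True, hot = False, armed = False

{hot, ready}: 1 true → odd ✓
{fog, hot, ready}: 1 true → odd ✓
{armed, cold, ready}: 1 true → odd ✓
{armed, cold, fog}: 0 true → even ✓
{armed, hot, ready}: 1 true → odd ✓
{cold, fog, hot}: 0 true → even ✓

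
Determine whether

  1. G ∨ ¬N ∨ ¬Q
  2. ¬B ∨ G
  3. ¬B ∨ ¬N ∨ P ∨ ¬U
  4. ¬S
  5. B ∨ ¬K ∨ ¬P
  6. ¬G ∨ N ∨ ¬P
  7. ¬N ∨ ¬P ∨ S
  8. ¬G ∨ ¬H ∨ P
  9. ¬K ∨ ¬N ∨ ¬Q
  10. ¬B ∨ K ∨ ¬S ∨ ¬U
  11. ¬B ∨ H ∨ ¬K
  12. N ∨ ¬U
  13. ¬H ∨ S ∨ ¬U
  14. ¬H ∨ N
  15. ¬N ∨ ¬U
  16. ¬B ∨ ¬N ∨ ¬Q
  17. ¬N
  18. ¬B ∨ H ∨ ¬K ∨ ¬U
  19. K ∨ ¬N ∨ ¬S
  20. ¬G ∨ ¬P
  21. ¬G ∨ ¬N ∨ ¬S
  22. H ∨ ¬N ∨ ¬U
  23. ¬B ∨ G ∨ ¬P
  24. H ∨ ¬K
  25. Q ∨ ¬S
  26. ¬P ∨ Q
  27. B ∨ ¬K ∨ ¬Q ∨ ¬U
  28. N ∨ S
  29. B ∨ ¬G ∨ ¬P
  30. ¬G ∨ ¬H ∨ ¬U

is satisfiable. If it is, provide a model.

Case S = True:
  Clause (¬S) is falsified — contradiction.
Case S = False:
  (¬N) forces N = False.
  Clause (N ∨ S) is falsified — contradiction.
Both cases fail, so the formula is unsatisfiable.

Unsatisfiable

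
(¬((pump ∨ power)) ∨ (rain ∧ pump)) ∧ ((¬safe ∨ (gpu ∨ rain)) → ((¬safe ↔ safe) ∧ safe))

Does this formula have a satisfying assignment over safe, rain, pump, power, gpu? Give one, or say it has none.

safe: True, rain: False, pump: False, power: False, gpu: False

  ¬((pump ∨ power)) ∨ (rain ∧ pump) = True
    ¬((pump ∨ power)) = True
      pump ∨ power = False
    rain ∧ pump = False
  (¬safe ∨ (gpu ∨ rain)) → ((¬safe ↔ safe) ∧ safe) = True
    ¬safe ∨ (gpu ∨ rain) = False
      ¬safe = False
      gpu ∨ rain = False
    (¬safe ↔ safe) ∧ safe = False
      ¬safe ↔ safe = False
        ¬safe = False
Both conjuncts True, so the formula holds.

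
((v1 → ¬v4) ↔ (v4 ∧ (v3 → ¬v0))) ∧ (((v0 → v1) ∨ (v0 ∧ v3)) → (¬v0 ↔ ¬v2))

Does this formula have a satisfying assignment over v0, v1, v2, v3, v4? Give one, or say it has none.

v0: False, v1: False, v2: False, v3: False, v4: True

  (v1 → ¬v4) ↔ (v4 ∧ (v3 → ¬v0)) = True
    v1 → ¬v4 = True
      ¬v4 = False
    v4 ∧ (v3 → ¬v0) = True
      v3 → ¬v0 = True
        ¬v0 = True
  ((v0 → v1) ∨ (v0 ∧ v3)) → (¬v0 ↔ ¬v2) = True
    (v0 → v1) ∨ (v0 ∧ v3) = True
      v0 → v1 = True
      v0 ∧ v3 = False
    ¬v0 ↔ ¬v2 = True
      ¬v0 = True
      ¬v2 = True
Both conjuncts True, so the formula holds.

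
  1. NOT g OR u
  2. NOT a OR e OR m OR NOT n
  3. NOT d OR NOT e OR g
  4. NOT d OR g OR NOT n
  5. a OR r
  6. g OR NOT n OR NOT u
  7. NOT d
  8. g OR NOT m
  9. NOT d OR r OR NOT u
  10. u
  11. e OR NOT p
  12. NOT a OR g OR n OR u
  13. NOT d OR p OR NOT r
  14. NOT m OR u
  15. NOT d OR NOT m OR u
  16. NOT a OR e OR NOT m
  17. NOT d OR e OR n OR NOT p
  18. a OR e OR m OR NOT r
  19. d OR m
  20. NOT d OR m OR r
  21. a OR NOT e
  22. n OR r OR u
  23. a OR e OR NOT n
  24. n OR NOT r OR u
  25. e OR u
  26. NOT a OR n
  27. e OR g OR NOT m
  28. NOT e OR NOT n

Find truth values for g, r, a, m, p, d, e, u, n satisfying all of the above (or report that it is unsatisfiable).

Unit clause (NOT d) forces d = False.
Unit clause (u) forces u = True.
In (d OR m) only m is left, so m = True.
In (g OR NOT m) only g is left, so g = True.
Try r = False:
  (a OR r) forces a = True.
  (NOT a OR e OR NOT m) forces e = True.
  (NOT a OR n) forces n = True.
  clause (NOT e OR NOT n) is falsified — backtrack.
So r = True.
Set a = False.
  then (a OR NOT e) forces e = False.
  then (a OR e OR NOT n) forces n = False.
  then (e OR NOT p) forces p = False.
All clauses satisfied.

g=T; r=T; a=F; m=T; p=F; d=F; e=F; u=T; n=F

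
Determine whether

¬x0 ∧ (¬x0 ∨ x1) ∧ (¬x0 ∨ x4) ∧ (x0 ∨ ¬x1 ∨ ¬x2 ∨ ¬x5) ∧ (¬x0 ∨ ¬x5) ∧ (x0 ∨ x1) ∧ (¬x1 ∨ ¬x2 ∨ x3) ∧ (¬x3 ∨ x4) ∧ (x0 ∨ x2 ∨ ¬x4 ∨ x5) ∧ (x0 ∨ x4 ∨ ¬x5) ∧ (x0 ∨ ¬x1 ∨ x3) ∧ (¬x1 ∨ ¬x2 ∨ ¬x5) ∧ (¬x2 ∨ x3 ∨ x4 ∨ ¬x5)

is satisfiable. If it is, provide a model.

Unit clause (¬x0) forces x0 = False.
In (x0 ∨ x1) only x1 is left, so x1 = True.
In (x0 ∨ ¬x1 ∨ x3) only x3 is left, so x3 = True.
In (¬x3 ∨ x4) only x4 is left, so x4 = True.
Set x2 = True.
  then (x0 ∨ ¬x1 ∨ ¬x2 ∨ ¬x5) forces x5 = False.
All clauses satisfied.

x0 = False, x1 = True, x2 = True, x3 = True, x4 = True, x5 = False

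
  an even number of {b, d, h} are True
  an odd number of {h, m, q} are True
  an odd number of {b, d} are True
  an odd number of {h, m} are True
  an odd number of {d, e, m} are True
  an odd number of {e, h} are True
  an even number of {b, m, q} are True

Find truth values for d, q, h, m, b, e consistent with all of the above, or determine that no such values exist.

d = True, q = False, h = True, m = False, b = False, e = False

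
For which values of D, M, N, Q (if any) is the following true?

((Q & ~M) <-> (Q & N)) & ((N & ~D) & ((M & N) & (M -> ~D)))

D = False; M = True; N = True; Q = False

  (Q & ~M) <-> (Q & N) = True
    Q & ~M = False
      ~M = False
    Q & N = False
  (N & ~D) & ((M & N) & (M -> ~D)) = True
    N & ~D = True
      ~D = True
    (M & N) & (M -> ~D) = True
      M & N = True
      M -> ~D = True
        ~D = True
Both conjuncts True, so the formula holds.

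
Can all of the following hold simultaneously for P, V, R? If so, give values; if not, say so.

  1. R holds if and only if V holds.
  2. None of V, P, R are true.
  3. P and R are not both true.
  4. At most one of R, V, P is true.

P = False, V = False, R = False

  (1) R=F, V=F — same ✓
  (2) {V, P, R}: 0 true — none ✓
  (3) P=F, R=F — not both ✓
  (4) {R, V, P}: 0 true — at most one ✓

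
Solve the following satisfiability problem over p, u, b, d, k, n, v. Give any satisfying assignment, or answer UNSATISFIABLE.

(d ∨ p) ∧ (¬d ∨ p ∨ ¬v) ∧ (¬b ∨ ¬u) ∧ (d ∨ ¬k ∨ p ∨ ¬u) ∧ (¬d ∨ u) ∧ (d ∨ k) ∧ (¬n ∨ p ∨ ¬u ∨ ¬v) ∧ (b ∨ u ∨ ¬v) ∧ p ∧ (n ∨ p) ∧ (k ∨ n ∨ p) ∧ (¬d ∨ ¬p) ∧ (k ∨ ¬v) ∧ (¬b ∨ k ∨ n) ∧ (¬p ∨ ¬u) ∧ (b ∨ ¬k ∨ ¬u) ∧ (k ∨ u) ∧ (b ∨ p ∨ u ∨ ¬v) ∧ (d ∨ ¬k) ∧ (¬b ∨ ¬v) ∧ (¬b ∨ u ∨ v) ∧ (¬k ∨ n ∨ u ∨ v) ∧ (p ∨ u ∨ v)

Case p = True:
  (¬d ∨ ¬p) forces d = False.
  (d ∨ k) forces k = True.
  Clause (d ∨ ¬k) is falsified — contradiction.
Case p = False:
  Clause (p) is falsified — contradiction.
Both cases fail, so the formula is unsatisfiable.

UNSATISFIABLE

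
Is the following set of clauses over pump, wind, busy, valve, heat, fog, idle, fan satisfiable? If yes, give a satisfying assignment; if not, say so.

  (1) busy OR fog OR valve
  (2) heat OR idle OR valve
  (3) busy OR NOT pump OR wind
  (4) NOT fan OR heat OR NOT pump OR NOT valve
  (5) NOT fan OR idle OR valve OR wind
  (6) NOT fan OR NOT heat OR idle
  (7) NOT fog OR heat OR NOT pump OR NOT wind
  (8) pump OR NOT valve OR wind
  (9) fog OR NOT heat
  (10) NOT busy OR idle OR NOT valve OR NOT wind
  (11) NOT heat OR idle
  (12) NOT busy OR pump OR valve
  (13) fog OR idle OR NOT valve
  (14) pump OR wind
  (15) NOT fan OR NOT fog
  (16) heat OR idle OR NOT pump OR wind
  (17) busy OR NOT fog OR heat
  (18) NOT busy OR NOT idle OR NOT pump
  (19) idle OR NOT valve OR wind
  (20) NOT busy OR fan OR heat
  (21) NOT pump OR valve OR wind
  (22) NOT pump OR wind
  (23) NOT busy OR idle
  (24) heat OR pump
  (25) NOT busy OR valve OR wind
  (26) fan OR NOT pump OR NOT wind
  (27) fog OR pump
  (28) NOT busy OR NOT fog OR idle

pump = False, wind = True, busy = False, valve = True, heat = True, fog = True, idle = True, fan = False

Set pump = False.
  then (pump OR wind) forces wind = True.
  then (heat OR pump) forces heat = True.
  then (fog OR pump) forces fog = True.
  then (NOT heat OR idle) forces idle = True.
  then (NOT fan OR NOT fog) forces fan = False.
Set busy = False.
Set valve = True.
All clauses satisfied.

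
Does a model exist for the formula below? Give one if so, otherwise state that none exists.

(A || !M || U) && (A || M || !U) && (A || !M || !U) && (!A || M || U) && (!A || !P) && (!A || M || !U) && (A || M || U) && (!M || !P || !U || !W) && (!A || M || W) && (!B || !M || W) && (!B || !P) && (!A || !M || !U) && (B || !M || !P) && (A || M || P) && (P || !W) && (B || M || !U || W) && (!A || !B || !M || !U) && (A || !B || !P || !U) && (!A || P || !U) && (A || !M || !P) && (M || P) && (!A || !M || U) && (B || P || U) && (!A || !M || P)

Case A = True:
  (!A || !P) forces P = False.
  (P || !W) forces W = False.
  (!A || M || W) forces M = True.
  Clause (!A || !M || P) is falsified — contradiction.
Case A = False:
  If M = True:
    (A || !M || U) forces U = True.
    clause (A || !M || !U) is falsified.
  If M = False:
    (A || M || !U) forces U = False.
    clause (A || M || U) is falsified.
  Every sub-case reaches a contradiction.
Both cases fail, so the formula is unsatisfiable.

The formula is unsatisfiable.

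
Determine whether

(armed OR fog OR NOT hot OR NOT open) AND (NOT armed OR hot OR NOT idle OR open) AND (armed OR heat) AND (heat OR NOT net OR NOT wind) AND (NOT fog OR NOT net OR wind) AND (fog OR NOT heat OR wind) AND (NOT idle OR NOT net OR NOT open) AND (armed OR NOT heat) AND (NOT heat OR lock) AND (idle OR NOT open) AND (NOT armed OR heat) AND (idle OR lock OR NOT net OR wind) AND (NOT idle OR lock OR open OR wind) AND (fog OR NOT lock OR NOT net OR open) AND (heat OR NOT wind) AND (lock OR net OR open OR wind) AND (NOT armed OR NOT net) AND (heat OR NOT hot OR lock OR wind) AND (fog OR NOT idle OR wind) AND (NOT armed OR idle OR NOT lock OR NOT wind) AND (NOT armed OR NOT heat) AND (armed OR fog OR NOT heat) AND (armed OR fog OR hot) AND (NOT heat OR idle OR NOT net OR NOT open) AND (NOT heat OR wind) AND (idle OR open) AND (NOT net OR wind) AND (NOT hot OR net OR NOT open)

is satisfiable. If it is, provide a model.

Case heat = True:
  (armed OR NOT heat) forces armed = True.
  Clause (NOT armed OR NOT heat) is falsified — contradiction.
Case heat = False:
  (armed OR heat) forces armed = True.
  Clause (NOT armed OR heat) is falsified — contradiction.
Both cases fail, so the formula is unsatisfiable.

The formula is unsatisfiable.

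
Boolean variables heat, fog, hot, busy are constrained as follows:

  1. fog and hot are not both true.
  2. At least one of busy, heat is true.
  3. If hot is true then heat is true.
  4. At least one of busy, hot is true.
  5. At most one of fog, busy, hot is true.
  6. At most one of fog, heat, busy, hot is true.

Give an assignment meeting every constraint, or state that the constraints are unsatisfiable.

heat=F, fog=F, hot=F, busy=T

  (1) fog=F, hot=F — not both ✓
  (2) {busy, heat}: 1 true — at least one ✓
  (3) hot=F ⇒ heat: vacuous ✓
  (4) {busy, hot}: 1 true — at least one ✓
  (5) {fog, busy, hot}: 1 true — at most one ✓
  (6) {fog, heat, busy, hot}: 1 true — at most one ✓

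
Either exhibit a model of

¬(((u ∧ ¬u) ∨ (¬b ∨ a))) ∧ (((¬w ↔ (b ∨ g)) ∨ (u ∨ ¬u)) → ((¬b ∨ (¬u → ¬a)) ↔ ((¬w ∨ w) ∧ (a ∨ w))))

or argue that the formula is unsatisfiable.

g = False; a = False; w = True; b = True; u = True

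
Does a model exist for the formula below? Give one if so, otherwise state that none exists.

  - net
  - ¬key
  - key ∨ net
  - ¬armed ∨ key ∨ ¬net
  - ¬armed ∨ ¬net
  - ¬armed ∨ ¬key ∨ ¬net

armed = False, key = False, net = True

Unit clause (net) forces net = True.
Unit clause (¬key) forces key = False.
In (¬armed ∨ key ∨ ¬net) only ¬armed is left, so armed = False.
Check each clause:
  (net): net holds.
  (¬key): ¬key holds.
  (key ∨ net): net holds.
  (¬armed ∨ key ∨ ¬net): ¬armed holds.
  (¬armed ∨ ¬net): ¬armed holds.
  (¬armed ∨ ¬key ∨ ¬net): ¬armed holds.
All clauses satisfied.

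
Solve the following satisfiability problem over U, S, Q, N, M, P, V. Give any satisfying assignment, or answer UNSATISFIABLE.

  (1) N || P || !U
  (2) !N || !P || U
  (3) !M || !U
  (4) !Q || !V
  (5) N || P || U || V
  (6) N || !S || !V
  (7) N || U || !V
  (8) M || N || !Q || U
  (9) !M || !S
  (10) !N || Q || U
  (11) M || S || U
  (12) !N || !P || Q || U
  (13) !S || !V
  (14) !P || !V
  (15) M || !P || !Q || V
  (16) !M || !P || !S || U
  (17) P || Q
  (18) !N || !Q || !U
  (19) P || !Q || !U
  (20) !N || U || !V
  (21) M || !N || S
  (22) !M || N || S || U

U = True, S = True, Q = False, N = True, M = False, P = True, V = False

Set U = True.
  then (!M || !U) forces M = False.
Set S = True.
  then (!S || !V) forces V = False.
Try Q = True:
  (M || !P || !Q || V) forces P = False.
  clause (P || !Q || !U) is falsified — backtrack.
So Q = False.
  then (P || Q) forces P = True.
Set N = True.
All clauses satisfied.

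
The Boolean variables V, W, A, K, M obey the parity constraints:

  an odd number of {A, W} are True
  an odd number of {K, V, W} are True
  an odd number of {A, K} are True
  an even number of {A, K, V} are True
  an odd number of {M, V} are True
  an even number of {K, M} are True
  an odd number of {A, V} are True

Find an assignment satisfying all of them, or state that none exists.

Adding constraints 3, 5, 6, 7 mod 2: every variable appears an even number of times on the left, so the left side is 0.
But the right sides sum to 1 (mod 2). 0 ≠ 1 — the system is inconsistent.

Unsatisfiable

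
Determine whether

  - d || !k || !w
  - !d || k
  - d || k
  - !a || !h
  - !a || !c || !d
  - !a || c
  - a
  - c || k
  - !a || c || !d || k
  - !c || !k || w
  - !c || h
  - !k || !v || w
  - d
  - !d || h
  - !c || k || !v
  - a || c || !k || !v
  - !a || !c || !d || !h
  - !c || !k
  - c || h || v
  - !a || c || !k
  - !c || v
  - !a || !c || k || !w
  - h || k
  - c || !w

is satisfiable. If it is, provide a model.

Case a = True:
  (!a || !h) forces h = False.
  (!a || c) forces c = True.
  Clause (!c || h) is falsified — contradiction.
Case a = False:
  Clause (a) is falsified — contradiction.
Both cases fail, so the formula is unsatisfiable.

Unsatisfiable — no assignment works.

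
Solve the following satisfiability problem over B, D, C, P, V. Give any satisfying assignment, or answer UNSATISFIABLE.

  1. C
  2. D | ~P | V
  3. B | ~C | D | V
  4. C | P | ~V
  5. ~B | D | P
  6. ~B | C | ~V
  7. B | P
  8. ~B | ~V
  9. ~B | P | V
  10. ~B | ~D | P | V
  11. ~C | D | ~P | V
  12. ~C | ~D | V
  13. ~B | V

B=F; D=F; C=T; P=T; V=T

Unit clause (C) forces C = True.
Set B = False.
  then (B | P) forces P = True.
Set D = False.
  then (D | ~P | V) forces V = True.
All clauses satisfied.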